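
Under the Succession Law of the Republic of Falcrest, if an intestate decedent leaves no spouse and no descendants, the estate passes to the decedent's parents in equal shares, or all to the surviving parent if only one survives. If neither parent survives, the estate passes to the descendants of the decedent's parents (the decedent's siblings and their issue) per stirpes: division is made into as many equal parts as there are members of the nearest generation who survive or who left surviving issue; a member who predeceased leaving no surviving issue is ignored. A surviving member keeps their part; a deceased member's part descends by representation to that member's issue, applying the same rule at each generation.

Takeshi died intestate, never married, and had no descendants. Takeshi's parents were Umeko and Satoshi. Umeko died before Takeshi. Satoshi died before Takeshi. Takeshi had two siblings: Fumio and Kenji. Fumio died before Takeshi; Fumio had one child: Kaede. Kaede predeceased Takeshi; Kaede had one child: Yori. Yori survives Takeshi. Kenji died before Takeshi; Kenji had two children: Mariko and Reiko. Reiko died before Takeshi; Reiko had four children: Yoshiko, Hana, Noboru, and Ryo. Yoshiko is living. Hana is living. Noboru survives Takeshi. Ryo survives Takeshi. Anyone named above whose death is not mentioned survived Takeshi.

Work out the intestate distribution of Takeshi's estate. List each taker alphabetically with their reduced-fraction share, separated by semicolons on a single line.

Neither parent survives and there are no descendants, so the estate passes to Takeshi's siblings and their issue per stirpes.
The estate is divided into 2 equal shares of 1/2 among Fumio, Kenji.
Fumio predeceased; the 1/2 allotted to Fumio's branch passes to Fumio's issue by representation.
Kaede's line is the sole branch at this level, so the full 1/2 passes to Kaede's issue by representation.
Yori is the sole taker at this level and receives the full 1/2.
Kenji predeceased; the 1/2 allotted to Kenji's branch passes to Kenji's issue by representation.
The 1/2 is divided into 2 equal shares of 1/4 among Mariko, Reiko.
Mariko is living and takes 1/4.
Reiko predeceased; the 1/4 allotted to Reiko's branch passes to Reiko's issue by representation.
The 1/4 is divided into 4 equal shares of 1/16 among Yoshiko, Hana, Noboru, Ryo.
Yoshiko is living and takes 1/16.
Hana is living and takes 1/16.
Noboru is living and takes 1/16.
Ryo is living and takes 1/16.

Hana 1/16; Mariko 1/4; Noboru 1/16; Ryo 1/16; Yori 1/2; Yoshiko 1/16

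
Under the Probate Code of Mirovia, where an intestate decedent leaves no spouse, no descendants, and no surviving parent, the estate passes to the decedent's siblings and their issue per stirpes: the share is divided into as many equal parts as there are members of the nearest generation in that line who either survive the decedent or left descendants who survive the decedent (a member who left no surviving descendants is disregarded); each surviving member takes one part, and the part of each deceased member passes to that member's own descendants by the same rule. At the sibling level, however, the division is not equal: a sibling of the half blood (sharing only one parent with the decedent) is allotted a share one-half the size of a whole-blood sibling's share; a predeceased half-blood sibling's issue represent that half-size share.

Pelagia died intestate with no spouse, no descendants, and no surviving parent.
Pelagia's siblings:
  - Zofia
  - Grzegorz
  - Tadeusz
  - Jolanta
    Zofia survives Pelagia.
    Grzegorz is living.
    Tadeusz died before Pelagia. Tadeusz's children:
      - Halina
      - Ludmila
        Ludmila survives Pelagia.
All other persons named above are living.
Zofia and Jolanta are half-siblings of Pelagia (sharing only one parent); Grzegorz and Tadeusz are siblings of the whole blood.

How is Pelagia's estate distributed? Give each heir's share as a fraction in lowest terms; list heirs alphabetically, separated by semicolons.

No spouse, descendants, or parent survives, so the estate passes to Pelagia's siblings per stirpes.
Half-blood siblings count for one-half the weight of whole-blood siblings at the initial division.
Dividing 1 in proportion to weights (total weight 3): Zofia (weight 1/2) → 1/6; Grzegorz (weight 1) → 1/3; Tadeusz (weight 1) → 1/3; Jolanta (weight 1/2) → 1/6.
Zofia is living and takes 1/6.
Grzegorz is living and takes 1/3.
Tadeusz predeceased; the 1/3 allotted to Tadeusz's branch passes to Tadeusz's issue by representation.
The 1/3 is divided into 2 equal shares of 1/6 among Halina, Ludmila.
Halina is living and takes 1/6.
Ludmila is living and takes 1/6.
Jolanta is living and takes 1/6.

Grzegorz 1/3; Halina 1/6; Jolanta 1/6; Ludmila 1/6; Zofia 1/6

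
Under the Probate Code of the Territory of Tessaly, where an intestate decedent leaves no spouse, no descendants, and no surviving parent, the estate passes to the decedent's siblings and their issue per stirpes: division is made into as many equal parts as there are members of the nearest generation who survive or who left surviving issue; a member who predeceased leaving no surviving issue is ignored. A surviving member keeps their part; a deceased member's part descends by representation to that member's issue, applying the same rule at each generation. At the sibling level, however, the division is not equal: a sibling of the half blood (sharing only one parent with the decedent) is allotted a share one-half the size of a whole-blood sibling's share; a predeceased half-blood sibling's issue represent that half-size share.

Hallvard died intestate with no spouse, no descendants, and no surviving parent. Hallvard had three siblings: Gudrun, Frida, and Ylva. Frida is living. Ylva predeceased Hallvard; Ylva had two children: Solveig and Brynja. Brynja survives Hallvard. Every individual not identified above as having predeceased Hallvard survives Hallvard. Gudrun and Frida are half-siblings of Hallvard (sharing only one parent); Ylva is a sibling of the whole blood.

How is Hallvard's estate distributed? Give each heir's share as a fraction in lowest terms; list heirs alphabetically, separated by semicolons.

No spouse, descendants, or parent survives, so the estate passes to Hallvard's siblings per stirpes.
Half-blood siblings count for one-half the weight of whole-blood siblings at the initial division.
Dividing 1 in proportion to weights (total weight 2): Gudrun (weight 1/2) → 1/4; Frida (weight 1/2) → 1/4; Ylva (weight 1) → 1/2.
Gudrun is living and takes 1/4.
Frida is living and takes 1/4.
Ylva predeceased; the 1/2 allotted to Ylva's branch passes to Ylva's issue by representation.
The 1/2 is divided into 2 equal shares of 1/4 among Solveig, Brynja.
Solveig is living and takes 1/4.
Brynja is living and takes 1/4.

Brynja 1/4; Frida 1/4; Gudrun 1/4; Solveig 1/4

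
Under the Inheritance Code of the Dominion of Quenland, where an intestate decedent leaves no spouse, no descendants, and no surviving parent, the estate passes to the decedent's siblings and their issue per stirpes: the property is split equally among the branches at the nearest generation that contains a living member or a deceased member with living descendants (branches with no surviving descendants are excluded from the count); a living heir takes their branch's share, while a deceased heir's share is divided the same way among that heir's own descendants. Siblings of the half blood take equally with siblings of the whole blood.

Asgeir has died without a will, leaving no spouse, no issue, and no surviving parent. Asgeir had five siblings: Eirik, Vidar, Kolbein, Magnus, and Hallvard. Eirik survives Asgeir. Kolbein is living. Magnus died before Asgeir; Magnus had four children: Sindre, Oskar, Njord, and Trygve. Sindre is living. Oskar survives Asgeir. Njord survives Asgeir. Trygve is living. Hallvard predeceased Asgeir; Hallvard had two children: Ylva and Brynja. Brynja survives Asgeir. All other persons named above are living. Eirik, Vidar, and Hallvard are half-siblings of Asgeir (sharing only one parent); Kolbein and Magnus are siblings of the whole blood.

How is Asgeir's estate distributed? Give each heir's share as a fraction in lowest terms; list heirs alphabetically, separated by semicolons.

Brynja 1/10; Eirik 1/5; Kolbein 1/5; Njord 1/20; Oskar 1/20; Sindre 1/20; Trygve 1/20; Vidar 1/5; Ylva 1/10

No spouse, descendants, or parent survives, so the estate passes to Asgeir's siblings per stirpes.
Half-blood and whole-blood siblings take equally under the stated rule.
The estate is divided into 5 equal shares of 1/5 among Eirik, Vidar, Kolbein, Magnus, Hallvard.
Eirik is living and takes 1/5.
Vidar is living and takes 1/5.
Kolbein is living and takes 1/5.
Magnus predeceased; the 1/5 allotted to Magnus's branch passes to Magnus's issue by representation.
The 1/5 is divided into 4 equal shares of 1/20 among Sindre, Oskar, Njord, Trygve.
Sindre is living and takes 1/20.
Oskar is living and takes 1/20.
Njord is living and takes 1/20.
Trygve is living and takes 1/20.
Hallvard predeceased; the 1/5 allotted to Hallvard's branch passes to Hallvard's issue by representation.
The 1/5 is divided into 2 equal shares of 1/10 among Ylva, Brynja.
Ylva is living and takes 1/10.
Brynja is living and takes 1/10.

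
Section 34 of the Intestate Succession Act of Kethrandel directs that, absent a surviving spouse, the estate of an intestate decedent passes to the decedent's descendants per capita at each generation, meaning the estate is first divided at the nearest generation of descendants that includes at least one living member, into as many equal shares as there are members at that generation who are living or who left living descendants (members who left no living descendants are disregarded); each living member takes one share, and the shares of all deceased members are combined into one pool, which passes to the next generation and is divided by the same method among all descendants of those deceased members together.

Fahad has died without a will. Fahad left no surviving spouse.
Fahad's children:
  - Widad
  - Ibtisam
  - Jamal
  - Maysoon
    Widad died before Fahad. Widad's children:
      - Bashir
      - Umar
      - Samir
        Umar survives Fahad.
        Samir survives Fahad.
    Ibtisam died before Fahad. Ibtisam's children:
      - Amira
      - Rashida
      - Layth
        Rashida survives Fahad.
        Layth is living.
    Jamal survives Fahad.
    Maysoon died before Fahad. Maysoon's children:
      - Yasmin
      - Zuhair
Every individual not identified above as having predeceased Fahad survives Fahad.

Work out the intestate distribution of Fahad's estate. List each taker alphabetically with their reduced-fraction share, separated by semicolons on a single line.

There is no surviving spouse, so the entire estate passes to Fahad's descendants per capita at each generation.
At generation 1 (Widad, Ibtisam, Jamal, Maysoon) there are 4 shares of (1)/4 = 1/4 each.
Living: Jamal — each takes 1/4.
Deceased: Widad, Ibtisam, and Maysoon. Their combined 3/4 is pooled and carried to generation 2.
At generation 2 (Bashir, Umar, Samir, Amira, Rashida, Layth, Yasmin, Zuhair) there are 8 shares of (3/4)/8 = 3/32 each.
Living: Bashir, Umar, Samir, Amira, Rashida, Layth, Yasmin, and Zuhair — each takes 3/32.

Amira 3/32; Bashir 3/32; Jamal 1/4; Layth 3/32; Rashida 3/32; Samir 3/32; Umar 3/32; Yasmin 3/32; Zuhair 3/32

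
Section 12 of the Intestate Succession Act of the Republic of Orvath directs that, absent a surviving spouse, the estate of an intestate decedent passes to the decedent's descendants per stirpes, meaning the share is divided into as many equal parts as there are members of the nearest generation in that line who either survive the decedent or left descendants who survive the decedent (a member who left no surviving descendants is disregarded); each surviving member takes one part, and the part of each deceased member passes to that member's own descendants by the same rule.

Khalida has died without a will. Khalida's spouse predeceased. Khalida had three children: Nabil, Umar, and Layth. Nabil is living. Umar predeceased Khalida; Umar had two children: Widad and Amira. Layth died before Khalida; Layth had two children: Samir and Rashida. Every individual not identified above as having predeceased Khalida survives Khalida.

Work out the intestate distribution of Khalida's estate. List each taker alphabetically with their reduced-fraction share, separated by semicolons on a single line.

Amira 1/6; Nabil 1/3; Rashida 1/6; Samir 1/6; Widad 1/6

There is no surviving spouse, so the entire estate passes to Khalida's descendants per stirpes.
The estate is divided into 3 equal shares of 1/3 among Nabil, Umar, Layth.
Nabil is living and takes 1/3.
Umar predeceased; the 1/3 allotted to Umar's branch passes to Umar's issue by representation.
The 1/3 is divided into 2 equal shares of 1/6 among Widad, Amira.
Widad is living and takes 1/6.
Amira is living and takes 1/6.
Layth predeceased; the 1/3 allotted to Layth's branch passes to Layth's issue by representation.
The 1/3 is divided into 2 equal shares of 1/6 among Samir, Rashida.
Samir is living and takes 1/6.
Rashida is living and takes 1/6.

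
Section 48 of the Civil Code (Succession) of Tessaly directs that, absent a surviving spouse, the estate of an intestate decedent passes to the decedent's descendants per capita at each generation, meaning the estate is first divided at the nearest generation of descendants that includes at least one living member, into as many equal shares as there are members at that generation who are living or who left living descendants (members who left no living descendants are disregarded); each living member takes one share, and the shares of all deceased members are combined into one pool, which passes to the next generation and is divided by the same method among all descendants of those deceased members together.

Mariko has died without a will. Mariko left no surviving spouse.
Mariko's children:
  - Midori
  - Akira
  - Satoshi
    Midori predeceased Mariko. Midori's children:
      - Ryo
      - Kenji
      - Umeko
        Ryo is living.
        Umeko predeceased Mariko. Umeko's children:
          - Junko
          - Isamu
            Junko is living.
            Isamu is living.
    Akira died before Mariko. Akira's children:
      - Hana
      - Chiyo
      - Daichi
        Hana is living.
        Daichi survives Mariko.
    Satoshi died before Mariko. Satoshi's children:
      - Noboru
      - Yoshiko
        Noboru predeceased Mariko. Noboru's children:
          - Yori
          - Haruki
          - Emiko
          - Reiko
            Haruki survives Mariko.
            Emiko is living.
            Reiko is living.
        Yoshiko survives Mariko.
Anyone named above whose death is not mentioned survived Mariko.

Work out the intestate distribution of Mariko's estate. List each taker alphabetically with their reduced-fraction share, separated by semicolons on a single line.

There is no surviving spouse, so the entire estate passes to Mariko's descendants per capita at each generation.
No one at generation 1 (Midori, Akira, Satoshi) is living; moving to the next generation.
At generation 2 (Ryo, Kenji, Umeko, Hana, Chiyo, Daichi, Noboru, Yoshiko) there are 8 shares of (1)/8 = 1/8 each.
Living: Ryo, Kenji, Hana, Chiyo, Daichi, and Yoshiko — each takes 1/8.
Deceased: Umeko and Noboru. Their combined 1/4 is pooled and carried to generation 3.
At generation 3 (Junko, Isamu, Yori, Haruki, Emiko, Reiko) there are 6 shares of (1/4)/6 = 1/24 each.
Living: Junko, Isamu, Yori, Haruki, Emiko, and Reiko — each takes 1/24.

Chiyo 1/8; Daichi 1/8; Emiko 1/24; Hana 1/8; Haruki 1/24; Isamu 1/24; Junko 1/24; Kenji 1/8; Reiko 1/24; Ryo 1/8; Yori 1/24; Yoshiko 1/8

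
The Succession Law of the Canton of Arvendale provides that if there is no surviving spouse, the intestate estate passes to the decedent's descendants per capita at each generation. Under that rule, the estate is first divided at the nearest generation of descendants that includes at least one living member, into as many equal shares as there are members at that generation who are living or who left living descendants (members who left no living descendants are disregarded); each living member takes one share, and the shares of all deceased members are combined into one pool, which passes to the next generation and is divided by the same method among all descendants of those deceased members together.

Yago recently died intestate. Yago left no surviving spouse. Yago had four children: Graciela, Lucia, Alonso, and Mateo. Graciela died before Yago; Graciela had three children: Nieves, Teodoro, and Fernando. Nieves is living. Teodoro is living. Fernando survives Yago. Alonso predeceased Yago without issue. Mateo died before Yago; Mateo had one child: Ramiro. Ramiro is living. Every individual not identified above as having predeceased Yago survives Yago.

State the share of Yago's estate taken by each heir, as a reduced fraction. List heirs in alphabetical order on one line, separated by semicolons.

Fernando 1/6; Lucia 1/3; Nieves 1/6; Ramiro 1/6; Teodoro 1/6

There is no surviving spouse, so the entire estate passes to Yago's descendants per capita at each generation.
At generation 1 (Graciela, Lucia, Mateo) there are 3 shares of (1)/3 = 1/3 each.
Living: Lucia — each takes 1/3.
Deceased: Graciela and Mateo. Their combined 2/3 is pooled and carried to generation 2.
At generation 2 (Nieves, Teodoro, Fernando, Ramiro) there are 4 shares of (2/3)/4 = 1/6 each.
Living: Nieves, Teodoro, Fernando, and Ramiro — each takes 1/6.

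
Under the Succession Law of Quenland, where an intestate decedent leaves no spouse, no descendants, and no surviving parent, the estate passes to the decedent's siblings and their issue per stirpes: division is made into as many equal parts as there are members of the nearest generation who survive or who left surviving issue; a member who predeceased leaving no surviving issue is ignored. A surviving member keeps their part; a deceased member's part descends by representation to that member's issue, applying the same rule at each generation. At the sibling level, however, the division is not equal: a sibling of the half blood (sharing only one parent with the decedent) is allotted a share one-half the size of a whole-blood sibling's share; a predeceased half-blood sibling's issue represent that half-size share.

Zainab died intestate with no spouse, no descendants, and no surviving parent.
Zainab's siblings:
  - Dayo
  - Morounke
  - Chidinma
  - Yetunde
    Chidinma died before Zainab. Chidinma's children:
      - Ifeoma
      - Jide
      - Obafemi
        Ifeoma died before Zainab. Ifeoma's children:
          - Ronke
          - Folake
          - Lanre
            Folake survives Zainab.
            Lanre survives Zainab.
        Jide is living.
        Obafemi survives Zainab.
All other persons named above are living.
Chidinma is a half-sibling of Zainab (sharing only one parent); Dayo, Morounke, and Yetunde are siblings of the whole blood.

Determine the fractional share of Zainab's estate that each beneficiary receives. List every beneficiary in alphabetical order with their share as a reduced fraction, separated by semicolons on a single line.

Dayo 2/7; Folake 1/63; Jide 1/21; Lanre 1/63; Morounke 2/7; Obafemi 1/21; Ronke 1/63; Yetunde 2/7

No spouse, descendants, or parent survives, so the estate passes to Zainab's siblings per stirpes.
Half-blood siblings count for one-half the weight of whole-blood siblings at the initial division.
Dividing 1 in proportion to weights (total weight 7/2): Dayo (weight 1) → 2/7; Morounke (weight 1) → 2/7; Chidinma (weight 1/2) → 1/7; Yetunde (weight 1) → 2/7.
Dayo is living and takes 2/7.
Morounke is living and takes 2/7.
Chidinma predeceased; the 1/7 allotted to Chidinma's branch passes to Chidinma's issue by representation.
The 1/7 is divided into 3 equal shares of 1/21 among Ifeoma, Jide, Obafemi.
Ifeoma predeceased; the 1/21 allotted to Ifeoma's branch passes to Ifeoma's issue by representation.
The 1/21 is divided into 3 equal shares of 1/63 among Ronke, Folake, Lanre.
Ronke is living and takes 1/63.
Folake is living and takes 1/63.
Lanre is living and takes 1/63.
Jide is living and takes 1/21.
Obafemi is living and takes 1/21.
Yetunde is living and takes 2/7.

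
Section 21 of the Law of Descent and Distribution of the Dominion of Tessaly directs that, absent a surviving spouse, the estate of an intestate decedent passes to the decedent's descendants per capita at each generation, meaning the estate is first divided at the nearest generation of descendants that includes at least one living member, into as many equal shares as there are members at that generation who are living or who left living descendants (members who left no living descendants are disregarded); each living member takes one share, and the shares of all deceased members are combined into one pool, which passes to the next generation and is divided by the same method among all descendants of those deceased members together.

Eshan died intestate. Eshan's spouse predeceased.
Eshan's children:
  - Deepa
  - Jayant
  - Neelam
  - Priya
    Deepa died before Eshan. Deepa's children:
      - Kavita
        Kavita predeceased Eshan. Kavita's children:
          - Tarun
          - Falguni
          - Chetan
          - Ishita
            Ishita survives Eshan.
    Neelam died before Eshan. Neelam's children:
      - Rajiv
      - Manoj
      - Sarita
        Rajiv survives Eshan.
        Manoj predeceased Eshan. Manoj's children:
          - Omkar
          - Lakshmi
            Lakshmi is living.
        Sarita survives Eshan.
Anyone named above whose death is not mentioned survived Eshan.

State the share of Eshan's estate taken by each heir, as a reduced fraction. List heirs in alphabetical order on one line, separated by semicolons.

Chetan 1/24; Falguni 1/24; Ishita 1/24; Jayant 1/4; Lakshmi 1/24; Omkar 1/24; Priya 1/4; Rajiv 1/8; Sarita 1/8; Tarun 1/24

There is no surviving spouse, so the entire estate passes to Eshan's descendants per capita at each generation.
At generation 1 (Deepa, Jayant, Neelam, Priya) there are 4 shares of (1)/4 = 1/4 each.
Living: Jayant and Priya — each takes 1/4.
Deceased: Deepa and Neelam. Their combined 1/2 is pooled and carried to generation 2.
At generation 2 (Kavita, Rajiv, Manoj, Sarita) there are 4 shares of (1/2)/4 = 1/8 each.
Living: Rajiv and Sarita — each takes 1/8.
Deceased: Kavita and Manoj. Their combined 1/4 is pooled and carried to generation 3.
At generation 3 (Tarun, Falguni, Chetan, Ishita, Omkar, Lakshmi) there are 6 shares of (1/4)/6 = 1/24 each.
Living: Tarun, Falguni, Chetan, Ishita, Omkar, and Lakshmi — each takes 1/24.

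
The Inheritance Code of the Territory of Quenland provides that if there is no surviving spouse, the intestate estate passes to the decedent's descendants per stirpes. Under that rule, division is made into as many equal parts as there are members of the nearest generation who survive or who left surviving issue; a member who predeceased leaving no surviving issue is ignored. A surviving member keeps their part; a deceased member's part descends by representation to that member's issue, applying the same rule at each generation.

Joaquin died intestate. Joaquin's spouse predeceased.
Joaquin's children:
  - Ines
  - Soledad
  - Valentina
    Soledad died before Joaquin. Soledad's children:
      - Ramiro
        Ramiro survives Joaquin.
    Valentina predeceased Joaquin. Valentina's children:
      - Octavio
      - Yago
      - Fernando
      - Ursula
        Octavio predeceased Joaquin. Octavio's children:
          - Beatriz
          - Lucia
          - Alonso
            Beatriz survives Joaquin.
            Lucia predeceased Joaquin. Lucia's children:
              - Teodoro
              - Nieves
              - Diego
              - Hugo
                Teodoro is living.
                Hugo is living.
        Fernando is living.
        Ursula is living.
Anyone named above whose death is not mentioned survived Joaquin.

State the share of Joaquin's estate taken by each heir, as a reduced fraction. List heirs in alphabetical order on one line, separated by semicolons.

There is no surviving spouse, so the entire estate passes to Joaquin's descendants per stirpes.
The estate is divided into 3 equal shares of 1/3 among Ines, Soledad, Valentina.
Ines is living and takes 1/3.
Soledad predeceased; the 1/3 allotted to Soledad's branch passes to Soledad's issue by representation.
Ramiro is the sole taker at this level and receives the full 1/3.
Valentina predeceased; the 1/3 allotted to Valentina's branch passes to Valentina's issue by representation.
The 1/3 is divided into 4 equal shares of 1/12 among Octavio, Yago, Fernando, Ursula.
Octavio predeceased; the 1/12 allotted to Octavio's branch passes to Octavio's issue by representation.
The 1/12 is divided into 3 equal shares of 1/36 among Beatriz, Lucia, Alonso.
Beatriz is living and takes 1/36.
Lucia predeceased; the 1/36 allotted to Lucia's branch passes to Lucia's issue by representation.
The 1/36 is divided into 4 equal shares of 1/144 among Teodoro, Nieves, Diego, Hugo.
Teodoro is living and takes 1/144.
Nieves is living and takes 1/144.
Diego is living and takes 1/144.
Hugo is living and takes 1/144.
Alonso is living and takes 1/36.
Yago is living and takes 1/12.
Fernando is living and takes 1/12.
Ursula is living and takes 1/12.

Alonso 1/36; Beatriz 1/36; Diego 1/144; Fernando 1/12; Hugo 1/144; Ines 1/3; Nieves 1/144; Ramiro 1/3; Teodoro 1/144; Ursula 1/12; Yago 1/12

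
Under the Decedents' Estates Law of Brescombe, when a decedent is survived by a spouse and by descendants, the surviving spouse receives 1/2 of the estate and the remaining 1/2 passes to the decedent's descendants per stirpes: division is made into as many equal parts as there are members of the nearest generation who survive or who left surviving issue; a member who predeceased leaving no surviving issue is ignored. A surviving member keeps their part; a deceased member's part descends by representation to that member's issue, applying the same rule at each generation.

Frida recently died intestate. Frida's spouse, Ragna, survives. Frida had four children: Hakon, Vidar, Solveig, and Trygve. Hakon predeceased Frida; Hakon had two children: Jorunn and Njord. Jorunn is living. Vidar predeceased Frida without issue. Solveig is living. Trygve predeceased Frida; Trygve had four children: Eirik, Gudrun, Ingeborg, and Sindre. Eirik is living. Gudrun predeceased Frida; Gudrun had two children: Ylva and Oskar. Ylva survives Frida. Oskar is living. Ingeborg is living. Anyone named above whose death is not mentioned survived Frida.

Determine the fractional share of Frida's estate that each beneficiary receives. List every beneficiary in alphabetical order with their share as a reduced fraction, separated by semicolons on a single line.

Eirik 1/24; Ingeborg 1/24; Jorunn 1/12; Njord 1/12; Oskar 1/48; Ragna 1/2; Sindre 1/24; Solveig 1/6; Ylva 1/48

Ragna, as surviving spouse, takes 1/2.
The remaining 1/2 passes to Frida's descendants per stirpes.
Vidar left no surviving issue, so that branch lapses and is disregarded.
The 1/2 is divided into 3 equal shares of 1/6 among Hakon, Solveig, Trygve.
Hakon predeceased; the 1/6 allotted to Hakon's branch passes to Hakon's issue by representation.
The 1/6 is divided into 2 equal shares of 1/12 among Jorunn, Njord.
Jorunn is living and takes 1/12.
Njord is living and takes 1/12.
Solveig is living and takes 1/6.
Trygve predeceased; the 1/6 allotted to Trygve's branch passes to Trygve's issue by representation.
The 1/6 is divided into 4 equal shares of 1/24 among Eirik, Gudrun, Ingeborg, Sindre.
Eirik is living and takes 1/24.
Gudrun predeceased; the 1/24 allotted to Gudrun's branch passes to Gudrun's issue by representation.
The 1/24 is divided into 2 equal shares of 1/48 among Ylva, Oskar.
Ylva is living and takes 1/48.
Oskar is living and takes 1/48.
Ingeborg is living and takes 1/24.
Sindre is living and takes 1/24.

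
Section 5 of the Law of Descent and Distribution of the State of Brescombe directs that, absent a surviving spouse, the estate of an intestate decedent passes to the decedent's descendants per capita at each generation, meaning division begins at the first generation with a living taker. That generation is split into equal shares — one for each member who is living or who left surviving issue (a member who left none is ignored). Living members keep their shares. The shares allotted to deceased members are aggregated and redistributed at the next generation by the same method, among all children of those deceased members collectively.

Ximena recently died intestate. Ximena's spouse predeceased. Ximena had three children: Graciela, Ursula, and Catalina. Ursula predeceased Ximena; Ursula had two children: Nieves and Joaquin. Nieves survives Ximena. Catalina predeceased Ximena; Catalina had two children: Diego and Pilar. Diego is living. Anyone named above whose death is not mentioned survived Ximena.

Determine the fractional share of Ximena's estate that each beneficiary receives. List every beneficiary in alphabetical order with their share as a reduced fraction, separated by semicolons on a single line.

There is no surviving spouse, so the entire estate passes to Ximena's descendants per capita at each generation.
At generation 1 (Graciela, Ursula, Catalina) there are 3 shares of (1)/3 = 1/3 each.
Living: Graciela — each takes 1/3.
Deceased: Ursula and Catalina. Their combined 2/3 is pooled and carried to generation 2.
At generation 2 (Nieves, Joaquin, Diego, Pilar) there are 4 shares of (2/3)/4 = 1/6 each.
Living: Nieves, Joaquin, Diego, and Pilar — each takes 1/6.

Diego 1/6; Graciela 1/3; Joaquin 1/6; Nieves 1/6; Pilar 1/6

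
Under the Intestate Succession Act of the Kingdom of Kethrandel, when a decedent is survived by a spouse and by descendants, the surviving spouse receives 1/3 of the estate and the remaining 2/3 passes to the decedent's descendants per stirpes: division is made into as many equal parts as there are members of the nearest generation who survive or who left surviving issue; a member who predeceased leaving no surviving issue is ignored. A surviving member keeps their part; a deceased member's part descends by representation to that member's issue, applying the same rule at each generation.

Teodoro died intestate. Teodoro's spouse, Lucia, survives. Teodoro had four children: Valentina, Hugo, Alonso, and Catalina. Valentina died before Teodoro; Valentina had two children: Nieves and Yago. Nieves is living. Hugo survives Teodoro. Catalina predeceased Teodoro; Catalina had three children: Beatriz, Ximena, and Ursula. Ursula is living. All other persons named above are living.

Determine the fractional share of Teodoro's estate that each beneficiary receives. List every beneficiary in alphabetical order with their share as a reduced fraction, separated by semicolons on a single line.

Lucia, as surviving spouse, takes 1/3.
The remaining 2/3 passes to Teodoro's descendants per stirpes.
The 2/3 is divided into 4 equal shares of 1/6 among Valentina, Hugo, Alonso, Catalina.
Valentina predeceased; the 1/6 allotted to Valentina's branch passes to Valentina's issue by representation.
The 1/6 is divided into 2 equal shares of 1/12 among Nieves, Yago.
Nieves is living and takes 1/12.
Yago is living and takes 1/12.
Hugo is living and takes 1/6.
Alonso is living and takes 1/6.
Catalina predeceased; the 1/6 allotted to Catalina's branch passes to Catalina's issue by representation.
The 1/6 is divided into 3 equal shares of 1/18 among Beatriz, Ximena, Ursula.
Beatriz is living and takes 1/18.
Ximena is living and takes 1/18.
Ursula is living and takes 1/18.

Alonso 1/6; Beatriz 1/18; Hugo 1/6; Lucia 1/3; Nieves 1/12; Ursula 1/18; Ximena 1/18; Yago 1/12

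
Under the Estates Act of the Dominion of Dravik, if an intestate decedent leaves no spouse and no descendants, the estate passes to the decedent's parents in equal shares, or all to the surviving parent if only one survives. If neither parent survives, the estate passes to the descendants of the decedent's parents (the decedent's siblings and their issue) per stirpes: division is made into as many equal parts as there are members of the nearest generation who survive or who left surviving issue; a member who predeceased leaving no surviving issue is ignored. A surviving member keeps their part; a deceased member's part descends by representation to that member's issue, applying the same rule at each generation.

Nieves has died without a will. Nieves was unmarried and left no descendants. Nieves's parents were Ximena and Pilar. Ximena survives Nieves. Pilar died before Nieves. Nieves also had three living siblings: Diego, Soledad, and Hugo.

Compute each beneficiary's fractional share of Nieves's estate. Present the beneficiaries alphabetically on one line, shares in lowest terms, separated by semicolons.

Only one parent, Ximena, survives, so Ximena takes the entire estate. The siblings take nothing because a surviving parent has priority.

Ximena 1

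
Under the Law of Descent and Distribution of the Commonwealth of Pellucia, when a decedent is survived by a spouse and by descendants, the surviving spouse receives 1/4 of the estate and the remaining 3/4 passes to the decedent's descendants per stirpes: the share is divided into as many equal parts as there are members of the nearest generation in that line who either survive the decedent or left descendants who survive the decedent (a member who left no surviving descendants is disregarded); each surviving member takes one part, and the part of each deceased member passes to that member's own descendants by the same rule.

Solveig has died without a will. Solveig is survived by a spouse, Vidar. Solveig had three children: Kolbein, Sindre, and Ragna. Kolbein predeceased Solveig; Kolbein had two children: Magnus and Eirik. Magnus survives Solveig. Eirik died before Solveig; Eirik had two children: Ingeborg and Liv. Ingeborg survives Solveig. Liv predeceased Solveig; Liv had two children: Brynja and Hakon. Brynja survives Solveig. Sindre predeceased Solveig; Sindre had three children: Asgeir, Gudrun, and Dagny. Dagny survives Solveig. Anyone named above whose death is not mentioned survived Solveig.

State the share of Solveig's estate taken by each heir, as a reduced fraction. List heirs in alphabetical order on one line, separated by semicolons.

Vidar, as surviving spouse, takes 1/4.
The remaining 3/4 passes to Solveig's descendants per stirpes.
The 3/4 is divided into 3 equal shares of 1/4 among Kolbein, Sindre, Ragna.
Kolbein predeceased; the 1/4 allotted to Kolbein's branch passes to Kolbein's issue by representation.
The 1/4 is divided into 2 equal shares of 1/8 among Magnus, Eirik.
Magnus is living and takes 1/8.
Eirik predeceased; the 1/8 allotted to Eirik's branch passes to Eirik's issue by representation.
The 1/8 is divided into 2 equal shares of 1/16 among Ingeborg, Liv.
Ingeborg is living and takes 1/16.
Liv predeceased; the 1/16 allotted to Liv's branch passes to Liv's issue by representation.
The 1/16 is divided into 2 equal shares of 1/32 among Brynja, Hakon.
Brynja is living and takes 1/32.
Hakon is living and takes 1/32.
Sindre predeceased; the 1/4 allotted to Sindre's branch passes to Sindre's issue by representation.
The 1/4 is divided into 3 equal shares of 1/12 among Asgeir, Gudrun, Dagny.
Asgeir is living and takes 1/12.
Gudrun is living and takes 1/12.
Dagny is living and takes 1/12.
Ragna is living and takes 1/4.

Asgeir 1/12; Brynja 1/32; Dagny 1/12; Gudrun 1/12; Hakon 1/32; Ingeborg 1/16; Magnus 1/8; Ragna 1/4; Vidar 1/4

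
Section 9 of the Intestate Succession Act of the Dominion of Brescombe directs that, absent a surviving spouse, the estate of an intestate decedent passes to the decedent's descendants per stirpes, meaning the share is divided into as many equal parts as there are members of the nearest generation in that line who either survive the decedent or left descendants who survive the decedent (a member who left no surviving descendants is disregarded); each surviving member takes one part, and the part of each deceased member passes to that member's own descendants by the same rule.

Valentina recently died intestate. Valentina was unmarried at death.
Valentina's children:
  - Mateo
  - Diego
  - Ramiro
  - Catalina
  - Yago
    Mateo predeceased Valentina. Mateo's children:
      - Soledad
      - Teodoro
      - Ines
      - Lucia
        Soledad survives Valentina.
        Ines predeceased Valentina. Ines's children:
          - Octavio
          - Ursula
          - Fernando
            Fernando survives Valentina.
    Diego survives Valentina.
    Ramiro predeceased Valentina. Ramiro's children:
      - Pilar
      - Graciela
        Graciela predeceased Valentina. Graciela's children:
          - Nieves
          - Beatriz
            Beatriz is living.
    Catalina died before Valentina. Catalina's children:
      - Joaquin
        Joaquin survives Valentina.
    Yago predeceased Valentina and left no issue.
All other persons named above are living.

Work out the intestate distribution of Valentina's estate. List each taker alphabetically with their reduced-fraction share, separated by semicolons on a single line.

There is no surviving spouse, so the entire estate passes to Valentina's descendants per stirpes.
Yago left no surviving issue, so that branch lapses and is disregarded.
The estate is divided into 4 equal shares of 1/4 among Mateo, Diego, Ramiro, Catalina.
Mateo predeceased; the 1/4 allotted to Mateo's branch passes to Mateo's issue by representation.
The 1/4 is divided into 4 equal shares of 1/16 among Soledad, Teodoro, Ines, Lucia.
Soledad is living and takes 1/16.
Teodoro is living and takes 1/16.
Ines predeceased; the 1/16 allotted to Ines's branch passes to Ines's issue by representation.
The 1/16 is divided into 3 equal shares of 1/48 among Octavio, Ursula, Fernando.
Octavio is living and takes 1/48.
Ursula is living and takes 1/48.
Fernando is living and takes 1/48.
Lucia is living and takes 1/16.
Diego is living and takes 1/4.
Ramiro predeceased; the 1/4 allotted to Ramiro's branch passes to Ramiro's issue by representation.
The 1/4 is divided into 2 equal shares of 1/8 among Pilar, Graciela.
Pilar is living and takes 1/8.
Graciela predeceased; the 1/8 allotted to Graciela's branch passes to Graciela's issue by representation.
The 1/8 is divided into 2 equal shares of 1/16 among Nieves, Beatriz.
Nieves is living and takes 1/16.
Beatriz is living and takes 1/16.
Catalina predeceased; the 1/4 allotted to Catalina's branch passes to Catalina's issue by representation.
Joaquin is the sole taker at this level and receives the full 1/4.

Beatriz 1/16; Diego 1/4; Fernando 1/48; Joaquin 1/4; Lucia 1/16; Nieves 1/16; Octavio 1/48; Pilar 1/8; Soledad 1/16; Teodoro 1/16; Ursula 1/48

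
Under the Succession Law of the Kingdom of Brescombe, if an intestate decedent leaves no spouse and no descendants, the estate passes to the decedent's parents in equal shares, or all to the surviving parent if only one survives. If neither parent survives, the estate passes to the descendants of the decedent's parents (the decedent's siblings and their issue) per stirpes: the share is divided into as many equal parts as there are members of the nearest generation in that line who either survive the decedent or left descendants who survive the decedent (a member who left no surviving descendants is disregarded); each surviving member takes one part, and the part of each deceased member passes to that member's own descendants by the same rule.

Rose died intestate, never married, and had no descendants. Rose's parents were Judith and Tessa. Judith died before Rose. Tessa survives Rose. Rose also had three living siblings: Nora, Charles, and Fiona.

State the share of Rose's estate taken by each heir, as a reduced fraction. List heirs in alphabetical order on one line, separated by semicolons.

Only one parent, Tessa, survives, so Tessa takes the entire estate. The siblings take nothing because a surviving parent has priority.

Tessa 1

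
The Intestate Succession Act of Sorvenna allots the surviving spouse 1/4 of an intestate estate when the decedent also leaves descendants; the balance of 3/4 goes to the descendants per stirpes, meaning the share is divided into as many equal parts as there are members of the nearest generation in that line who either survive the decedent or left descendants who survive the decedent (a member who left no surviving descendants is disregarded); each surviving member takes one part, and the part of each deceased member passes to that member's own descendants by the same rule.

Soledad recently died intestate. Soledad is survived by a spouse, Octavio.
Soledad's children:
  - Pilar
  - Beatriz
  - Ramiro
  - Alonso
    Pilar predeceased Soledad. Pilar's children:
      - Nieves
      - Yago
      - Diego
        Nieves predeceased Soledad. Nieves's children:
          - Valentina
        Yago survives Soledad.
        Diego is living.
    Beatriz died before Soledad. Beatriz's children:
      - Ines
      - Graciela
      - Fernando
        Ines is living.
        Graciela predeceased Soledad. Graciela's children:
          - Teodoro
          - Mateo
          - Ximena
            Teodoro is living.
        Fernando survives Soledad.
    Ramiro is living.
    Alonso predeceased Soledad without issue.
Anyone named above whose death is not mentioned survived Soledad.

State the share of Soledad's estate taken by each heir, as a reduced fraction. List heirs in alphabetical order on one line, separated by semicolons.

Diego 1/12; Fernando 1/12; Ines 1/12; Mateo 1/36; Octavio 1/4; Ramiro 1/4; Teodoro 1/36; Valentina 1/12; Ximena 1/36; Yago 1/12

Octavio, as surviving spouse, takes 1/4.
The remaining 3/4 passes to Soledad's descendants per stirpes.
Alonso left no surviving issue, so that branch lapses and is disregarded.
The 3/4 is divided into 3 equal shares of 1/4 among Pilar, Beatriz, Ramiro.
Pilar predeceased; the 1/4 allotted to Pilar's branch passes to Pilar's issue by representation.
The 1/4 is divided into 3 equal shares of 1/12 among Nieves, Yago, Diego.
Nieves predeceased; the 1/12 allotted to Nieves's branch passes to Nieves's issue by representation.
Valentina is the sole taker at this level and receives the full 1/12.
Yago is living and takes 1/12.
Diego is living and takes 1/12.
Beatriz predeceased; the 1/4 allotted to Beatriz's branch passes to Beatriz's issue by representation.
The 1/4 is divided into 3 equal shares of 1/12 among Ines, Graciela, Fernando.
Ines is living and takes 1/12.
Graciela predeceased; the 1/12 allotted to Graciela's branch passes to Graciela's issue by representation.
The 1/12 is divided into 3 equal shares of 1/36 among Teodoro, Mateo, Ximena.
Teodoro is living and takes 1/36.
Mateo is living and takes 1/36.
Ximena is living and takes 1/36.
Fernando is living and takes 1/12.
Ramiro is living and takes 1/4.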